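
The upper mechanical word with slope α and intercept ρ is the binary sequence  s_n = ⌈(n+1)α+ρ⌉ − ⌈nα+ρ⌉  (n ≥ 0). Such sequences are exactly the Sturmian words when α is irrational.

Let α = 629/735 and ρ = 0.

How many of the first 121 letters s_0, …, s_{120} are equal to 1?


104

#1s = Σ_{n=0}^{120} s_n = Σ_{n=0}^{120} (⌈(n+1)α+ρ⌉ − ⌈nα+ρ⌉)
the sum telescopes: every ⌈nα+ρ⌉ with 0 < n < 121 appears once with + and once with −, leaving ⌈121α+ρ⌉ − ⌈0·α+ρ⌉
121α + ρ = (121·629) / 735 = 76109/735
ρ = 0/735
⌈76109/735⌉ = 104,  ⌈0/735⌉ = 0
#1s = 104 − 0 = 104


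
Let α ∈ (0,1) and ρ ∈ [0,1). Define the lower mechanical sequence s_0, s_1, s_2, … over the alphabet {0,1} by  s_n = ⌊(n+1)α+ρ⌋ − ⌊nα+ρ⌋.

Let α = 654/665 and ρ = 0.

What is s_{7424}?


(n+1)α + ρ = (7425·654) / 665 = 4855950/665
nα + ρ     = (7424·654) / 665 = 4855296/665
⌊4855950/665⌋ = 7302,  ⌊4855296/665⌋ = 7301
s_{7424} = 7302 − 7301 = 1

1


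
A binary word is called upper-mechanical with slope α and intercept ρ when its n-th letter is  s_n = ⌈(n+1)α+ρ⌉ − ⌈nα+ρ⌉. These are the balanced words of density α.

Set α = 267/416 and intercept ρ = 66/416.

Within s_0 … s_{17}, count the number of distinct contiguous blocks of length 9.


10

t_n = ⌈(n·267+66)/416⌉ for n = 0 … 18:
  n=0…9: ⌈66/416⌉=1 ⌈333/416⌉=1 ⌈600/416⌉=2 ⌈867/416⌉=3 ⌈1134/416⌉=3 ⌈1401/416⌉=4 ⌈1668/416⌉=5 ⌈1935/416⌉=5 ⌈2202/416⌉=6 ⌈2469/416⌉=6
  n=10…18: ⌈2736/416⌉=7 ⌈3003/416⌉=8 ⌈3270/416⌉=8 ⌈3537/416⌉=9 ⌈3804/416⌉=10 ⌈4071/416⌉=10 ⌈4338/416⌉=11 ⌈4605/416⌉=12 ⌈4872/416⌉=12
s_n = t_(n+1) − t_n for n = 0 … 17 gives
prefix = 011011010110110110
slide a length-9 window over [0..8] … [9..17] (10 windows); first occurrence of each distinct factor:
  [  0..  8] 011011010
  [  1..  9] 110110101
  [  2.. 10] 101101011
  [  3.. 11] 011010110
  [  4.. 12] 110101101
  [  5.. 13] 101011011
  [  6.. 14] 010110110
  [  7.. 15] 101101101
  [  8.. 16] 011011011
  [  9.. 17] 110110110
distinct factors: {010110110, 011010110, 011011010, 011011011, 101011011, 101101011, 101101101, 110101101, 110110101, 110110110}
count = 10  (Sturmian bound for length 9 is 10)


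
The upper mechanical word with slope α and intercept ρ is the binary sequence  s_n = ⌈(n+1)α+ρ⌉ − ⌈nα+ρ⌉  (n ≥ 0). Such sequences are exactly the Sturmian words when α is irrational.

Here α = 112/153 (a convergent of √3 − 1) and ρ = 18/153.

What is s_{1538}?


(n+1)α + ρ = (1539·112 + 18) / 153 = 172386/153
nα + ρ     = (1538·112 + 18) / 153 = 172274/153
⌈172386/153⌉ = 1127,  ⌈172274/153⌉ = 1126
s_{1538} = 1127 − 1126 = 1

1


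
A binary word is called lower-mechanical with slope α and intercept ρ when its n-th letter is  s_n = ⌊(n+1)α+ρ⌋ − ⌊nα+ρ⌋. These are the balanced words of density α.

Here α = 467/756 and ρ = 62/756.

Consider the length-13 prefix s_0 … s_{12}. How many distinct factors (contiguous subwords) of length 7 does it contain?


t_n = ⌊(n·467+62)/756⌋ for n = 0 … 13:
  n=0…9: ⌊62/756⌋=0 ⌊529/756⌋=0 ⌊996/756⌋=1 ⌊1463/756⌋=1 ⌊1930/756⌋=2 ⌊2397/756⌋=3 ⌊2864/756⌋=3 ⌊3331/756⌋=4 ⌊3798/756⌋=5 ⌊4265/756⌋=5
  n=10…13: ⌊4732/756⌋=6 ⌊5199/756⌋=6 ⌊5666/756⌋=7 ⌊6133/756⌋=8
s_n = t_(n+1) − t_n for n = 0 … 12 gives
prefix = 0101101101011
slide a length-7 window over [0..6] … [6..12] (7 windows); first occurrence of each distinct factor:
  [  0..  6] 0101101
  [  1..  7] 1011011
  [  2..  8] 0110110
  [  3..  9] 1101101
  [  4.. 10] 1011010
  [  5.. 11] 0110101
  [  6.. 12] 1101011
distinct factors: {0101101, 0110101, 0110110, 1011010, 1011011, 1101011, 1101101}
count = 7  (Sturmian bound for length 7 is 8)

7


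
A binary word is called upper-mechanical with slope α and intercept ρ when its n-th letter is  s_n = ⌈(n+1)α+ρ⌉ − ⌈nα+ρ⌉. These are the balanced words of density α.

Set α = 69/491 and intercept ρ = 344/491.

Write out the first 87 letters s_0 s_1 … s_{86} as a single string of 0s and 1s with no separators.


001000000100000010000001000000100000010000001000000100000001000000100000010000001000000

n=0: ⌈(1·69+344)/491⌉ − ⌈(0·69+344)/491⌉ = ⌈413/491⌉ − ⌈344/491⌉ = 1 − 1 = 0
n=1: ⌈(2·69+344)/491⌉ − ⌈(1·69+344)/491⌉ = ⌈482/491⌉ − ⌈413/491⌉ = 1 − 1 = 0
n=2: ⌈(3·69+344)/491⌉ − ⌈(2·69+344)/491⌉ = ⌈551/491⌉ − ⌈482/491⌉ = 2 − 1 = 1
n=3: ⌈(4·69+344)/491⌉ − ⌈(3·69+344)/491⌉ = ⌈620/491⌉ − ⌈551/491⌉ = 2 − 2 = 0
n=4: ⌈(5·69+344)/491⌉ − ⌈(4·69+344)/491⌉ = ⌈689/491⌉ − ⌈620/491⌉ = 2 − 2 = 0
n=5: ⌈(6·69+344)/491⌉ − ⌈(5·69+344)/491⌉ = ⌈758/491⌉ − ⌈689/491⌉ = 2 − 2 = 0
n=6: ⌈(7·69+344)/491⌉ − ⌈(6·69+344)/491⌉ = ⌈827/491⌉ − ⌈758/491⌉ = 2 − 2 = 0
n=7: ⌈(8·69+344)/491⌉ − ⌈(7·69+344)/491⌉ = ⌈896/491⌉ − ⌈827/491⌉ = 2 − 2 = 0
n=8: ⌈(9·69+344)/491⌉ − ⌈(8·69+344)/491⌉ = ⌈965/491⌉ − ⌈896/491⌉ = 2 − 2 = 0
n=9: ⌈(10·69+344)/491⌉ − ⌈(9·69+344)/491⌉ = ⌈1034/491⌉ − ⌈965/491⌉ = 3 − 2 = 1
n=10: ⌈(11·69+344)/491⌉ − ⌈(10·69+344)/491⌉ = ⌈1103/491⌉ − ⌈1034/491⌉ = 3 − 3 = 0
n=11: ⌈(12·69+344)/491⌉ − ⌈(11·69+344)/491⌉ = ⌈1172/491⌉ − ⌈1103/491⌉ = 3 − 3 = 0
n=12: ⌈(13·69+344)/491⌉ − ⌈(12·69+344)/491⌉ = ⌈1241/491⌉ − ⌈1172/491⌉ = 3 − 3 = 0
n=13: ⌈(14·69+344)/491⌉ − ⌈(13·69+344)/491⌉ = ⌈1310/491⌉ − ⌈1241/491⌉ = 3 − 3 = 0
n=14: ⌈(15·69+344)/491⌉ − ⌈(14·69+344)/491⌉ = ⌈1379/491⌉ − ⌈1310/491⌉ = 3 − 3 = 0
n=15: ⌈(16·69+344)/491⌉ − ⌈(15·69+344)/491⌉ = ⌈1448/491⌉ − ⌈1379/491⌉ = 3 − 3 = 0
n=16: ⌈(17·69+344)/491⌉ − ⌈(16·69+344)/491⌉ = ⌈1517/491⌉ − ⌈1448/491⌉ = 4 − 3 = 1
n=17: ⌈(18·69+344)/491⌉ − ⌈(17·69+344)/491⌉ = ⌈1586/491⌉ − ⌈1517/491⌉ = 4 − 4 = 0
n=18: ⌈(19·69+344)/491⌉ − ⌈(18·69+344)/491⌉ = ⌈1655/491⌉ − ⌈1586/491⌉ = 4 − 4 = 0
n=19: ⌈(20·69+344)/491⌉ − ⌈(19·69+344)/491⌉ = ⌈1724/491⌉ − ⌈1655/491⌉ = 4 − 4 = 0
n=20: ⌈(21·69+344)/491⌉ − ⌈(20·69+344)/491⌉ = ⌈1793/491⌉ − ⌈1724/491⌉ = 4 − 4 = 0
n=21: ⌈(22·69+344)/491⌉ − ⌈(21·69+344)/491⌉ = ⌈1862/491⌉ − ⌈1793/491⌉ = 4 − 4 = 0
n=22: ⌈(23·69+344)/491⌉ − ⌈(22·69+344)/491⌉ = ⌈1931/491⌉ − ⌈1862/491⌉ = 4 − 4 = 0
n=23: ⌈(24·69+344)/491⌉ − ⌈(23·69+344)/491⌉ = ⌈2000/491⌉ − ⌈1931/491⌉ = 5 − 4 = 1
n=24: ⌈(25·69+344)/491⌉ − ⌈(24·69+344)/491⌉ = ⌈2069/491⌉ − ⌈2000/491⌉ = 5 − 5 = 0
n=25: ⌈(26·69+344)/491⌉ − ⌈(25·69+344)/491⌉ = ⌈2138/491⌉ − ⌈2069/491⌉ = 5 − 5 = 0
n=26: ⌈(27·69+344)/491⌉ − ⌈(26·69+344)/491⌉ = ⌈2207/491⌉ − ⌈2138/491⌉ = 5 − 5 = 0
n=27: ⌈(28·69+344)/491⌉ − ⌈(27·69+344)/491⌉ = ⌈2276/491⌉ − ⌈2207/491⌉ = 5 − 5 = 0
n=28: ⌈(29·69+344)/491⌉ − ⌈(28·69+344)/491⌉ = ⌈2345/491⌉ − ⌈2276/491⌉ = 5 − 5 = 0
n=29: ⌈(30·69+344)/491⌉ − ⌈(29·69+344)/491⌉ = ⌈2414/491⌉ − ⌈2345/491⌉ = 5 − 5 = 0
n=30: ⌈(31·69+344)/491⌉ − ⌈(30·69+344)/491⌉ = ⌈2483/491⌉ − ⌈2414/491⌉ = 6 − 5 = 1
n=31: ⌈(32·69+344)/491⌉ − ⌈(31·69+344)/491⌉ = ⌈2552/491⌉ − ⌈2483/491⌉ = 6 − 6 = 0
n=32: ⌈(33·69+344)/491⌉ − ⌈(32·69+344)/491⌉ = ⌈2621/491⌉ − ⌈2552/491⌉ = 6 − 6 = 0
n=33: ⌈(34·69+344)/491⌉ − ⌈(33·69+344)/491⌉ = ⌈2690/491⌉ − ⌈2621/491⌉ = 6 − 6 = 0
n=34: ⌈(35·69+344)/491⌉ − ⌈(34·69+344)/491⌉ = ⌈2759/491⌉ − ⌈2690/491⌉ = 6 − 6 = 0
n=35: ⌈(36·69+344)/491⌉ − ⌈(35·69+344)/491⌉ = ⌈2828/491⌉ − ⌈2759/491⌉ = 6 − 6 = 0
n=36: ⌈(37·69+344)/491⌉ − ⌈(36·69+344)/491⌉ = ⌈2897/491⌉ − ⌈2828/491⌉ = 6 − 6 = 0
n=37: ⌈(38·69+344)/491⌉ − ⌈(37·69+344)/491⌉ = ⌈2966/491⌉ − ⌈2897/491⌉ = 7 − 6 = 1
n=38: ⌈(39·69+344)/491⌉ − ⌈(38·69+344)/491⌉ = ⌈3035/491⌉ − ⌈2966/491⌉ = 7 − 7 = 0
n=39: ⌈(40·69+344)/491⌉ − ⌈(39·69+344)/491⌉ = ⌈3104/491⌉ − ⌈3035/491⌉ = 7 − 7 = 0
n=40: ⌈(41·69+344)/491⌉ − ⌈(40·69+344)/491⌉ = ⌈3173/491⌉ − ⌈3104/491⌉ = 7 − 7 = 0
n=41: ⌈(42·69+344)/491⌉ − ⌈(41·69+344)/491⌉ = ⌈3242/491⌉ − ⌈3173/491⌉ = 7 − 7 = 0
n=42: ⌈(43·69+344)/491⌉ − ⌈(42·69+344)/491⌉ = ⌈3311/491⌉ − ⌈3242/491⌉ = 7 − 7 = 0
n=43: ⌈(44·69+344)/491⌉ − ⌈(43·69+344)/491⌉ = ⌈3380/491⌉ − ⌈3311/491⌉ = 7 − 7 = 0
n=44: ⌈(45·69+344)/491⌉ − ⌈(44·69+344)/491⌉ = ⌈3449/491⌉ − ⌈3380/491⌉ = 8 − 7 = 1
n=45: ⌈(46·69+344)/491⌉ − ⌈(45·69+344)/491⌉ = ⌈3518/491⌉ − ⌈3449/491⌉ = 8 − 8 = 0
n=46: ⌈(47·69+344)/491⌉ − ⌈(46·69+344)/491⌉ = ⌈3587/491⌉ − ⌈3518/491⌉ = 8 − 8 = 0
n=47: ⌈(48·69+344)/491⌉ − ⌈(47·69+344)/491⌉ = ⌈3656/491⌉ − ⌈3587/491⌉ = 8 − 8 = 0
n=48: ⌈(49·69+344)/491⌉ − ⌈(48·69+344)/491⌉ = ⌈3725/491⌉ − ⌈3656/491⌉ = 8 − 8 = 0
n=49: ⌈(50·69+344)/491⌉ − ⌈(49·69+344)/491⌉ = ⌈3794/491⌉ − ⌈3725/491⌉ = 8 − 8 = 0
n=50: ⌈(51·69+344)/491⌉ − ⌈(50·69+344)/491⌉ = ⌈3863/491⌉ − ⌈3794/491⌉ = 8 − 8 = 0
n=51: ⌈(52·69+344)/491⌉ − ⌈(51·69+344)/491⌉ = ⌈3932/491⌉ − ⌈3863/491⌉ = 9 − 8 = 1
n=52: ⌈(53·69+344)/491⌉ − ⌈(52·69+344)/491⌉ = ⌈4001/491⌉ − ⌈3932/491⌉ = 9 − 9 = 0
n=53: ⌈(54·69+344)/491⌉ − ⌈(53·69+344)/491⌉ = ⌈4070/491⌉ − ⌈4001/491⌉ = 9 − 9 = 0
n=54: ⌈(55·69+344)/491⌉ − ⌈(54·69+344)/491⌉ = ⌈4139/491⌉ − ⌈4070/491⌉ = 9 − 9 = 0
n=55: ⌈(56·69+344)/491⌉ − ⌈(55·69+344)/491⌉ = ⌈4208/491⌉ − ⌈4139/491⌉ = 9 − 9 = 0
n=56: ⌈(57·69+344)/491⌉ − ⌈(56·69+344)/491⌉ = ⌈4277/491⌉ − ⌈4208/491⌉ = 9 − 9 = 0
n=57: ⌈(58·69+344)/491⌉ − ⌈(57·69+344)/491⌉ = ⌈4346/491⌉ − ⌈4277/491⌉ = 9 − 9 = 0
n=58: ⌈(59·69+344)/491⌉ − ⌈(58·69+344)/491⌉ = ⌈4415/491⌉ − ⌈4346/491⌉ = 9 − 9 = 0
n=59: ⌈(60·69+344)/491⌉ − ⌈(59·69+344)/491⌉ = ⌈4484/491⌉ − ⌈4415/491⌉ = 10 − 9 = 1
n=60: ⌈(61·69+344)/491⌉ − ⌈(60·69+344)/491⌉ = ⌈4553/491⌉ − ⌈4484/491⌉ = 10 − 10 = 0
n=61: ⌈(62·69+344)/491⌉ − ⌈(61·69+344)/491⌉ = ⌈4622/491⌉ − ⌈4553/491⌉ = 10 − 10 = 0
n=62: ⌈(63·69+344)/491⌉ − ⌈(62·69+344)/491⌉ = ⌈4691/491⌉ − ⌈4622/491⌉ = 10 − 10 = 0
n=63: ⌈(64·69+344)/491⌉ − ⌈(63·69+344)/491⌉ = ⌈4760/491⌉ − ⌈4691/491⌉ = 10 − 10 = 0
n=64: ⌈(65·69+344)/491⌉ − ⌈(64·69+344)/491⌉ = ⌈4829/491⌉ − ⌈4760/491⌉ = 10 − 10 = 0
n=65: ⌈(66·69+344)/491⌉ − ⌈(65·69+344)/491⌉ = ⌈4898/491⌉ − ⌈4829/491⌉ = 10 − 10 = 0
n=66: ⌈(67·69+344)/491⌉ − ⌈(66·69+344)/491⌉ = ⌈4967/491⌉ − ⌈4898/491⌉ = 11 − 10 = 1
n=67: ⌈(68·69+344)/491⌉ − ⌈(67·69+344)/491⌉ = ⌈5036/491⌉ − ⌈4967/491⌉ = 11 − 11 = 0
n=68: ⌈(69·69+344)/491⌉ − ⌈(68·69+344)/491⌉ = ⌈5105/491⌉ − ⌈5036/491⌉ = 11 − 11 = 0
n=69: ⌈(70·69+344)/491⌉ − ⌈(69·69+344)/491⌉ = ⌈5174/491⌉ − ⌈5105/491⌉ = 11 − 11 = 0
n=70: ⌈(71·69+344)/491⌉ − ⌈(70·69+344)/491⌉ = ⌈5243/491⌉ − ⌈5174/491⌉ = 11 − 11 = 0
n=71: ⌈(72·69+344)/491⌉ − ⌈(71·69+344)/491⌉ = ⌈5312/491⌉ − ⌈5243/491⌉ = 11 − 11 = 0
n=72: ⌈(73·69+344)/491⌉ − ⌈(72·69+344)/491⌉ = ⌈5381/491⌉ − ⌈5312/491⌉ = 11 − 11 = 0
n=73: ⌈(74·69+344)/491⌉ − ⌈(73·69+344)/491⌉ = ⌈5450/491⌉ − ⌈5381/491⌉ = 12 − 11 = 1
n=74: ⌈(75·69+344)/491⌉ − ⌈(74·69+344)/491⌉ = ⌈5519/491⌉ − ⌈5450/491⌉ = 12 − 12 = 0
n=75: ⌈(76·69+344)/491⌉ − ⌈(75·69+344)/491⌉ = ⌈5588/491⌉ − ⌈5519/491⌉ = 12 − 12 = 0
n=76: ⌈(77·69+344)/491⌉ − ⌈(76·69+344)/491⌉ = ⌈5657/491⌉ − ⌈5588/491⌉ = 12 − 12 = 0
n=77: ⌈(78·69+344)/491⌉ − ⌈(77·69+344)/491⌉ = ⌈5726/491⌉ − ⌈5657/491⌉ = 12 − 12 = 0
n=78: ⌈(79·69+344)/491⌉ − ⌈(78·69+344)/491⌉ = ⌈5795/491⌉ − ⌈5726/491⌉ = 12 − 12 = 0
n=79: ⌈(80·69+344)/491⌉ − ⌈(79·69+344)/491⌉ = ⌈5864/491⌉ − ⌈5795/491⌉ = 12 − 12 = 0
n=80: ⌈(81·69+344)/491⌉ − ⌈(80·69+344)/491⌉ = ⌈5933/491⌉ − ⌈5864/491⌉ = 13 − 12 = 1
n=81: ⌈(82·69+344)/491⌉ − ⌈(81·69+344)/491⌉ = ⌈6002/491⌉ − ⌈5933/491⌉ = 13 − 13 = 0
n=82: ⌈(83·69+344)/491⌉ − ⌈(82·69+344)/491⌉ = ⌈6071/491⌉ − ⌈6002/491⌉ = 13 − 13 = 0
n=83: ⌈(84·69+344)/491⌉ − ⌈(83·69+344)/491⌉ = ⌈6140/491⌉ − ⌈6071/491⌉ = 13 − 13 = 0
n=84: ⌈(85·69+344)/491⌉ − ⌈(84·69+344)/491⌉ = ⌈6209/491⌉ − ⌈6140/491⌉ = 13 − 13 = 0
n=85: ⌈(86·69+344)/491⌉ − ⌈(85·69+344)/491⌉ = ⌈6278/491⌉ − ⌈6209/491⌉ = 13 − 13 = 0
n=86: ⌈(87·69+344)/491⌉ − ⌈(86·69+344)/491⌉ = ⌈6347/491⌉ − ⌈6278/491⌉ = 13 − 13 = 0


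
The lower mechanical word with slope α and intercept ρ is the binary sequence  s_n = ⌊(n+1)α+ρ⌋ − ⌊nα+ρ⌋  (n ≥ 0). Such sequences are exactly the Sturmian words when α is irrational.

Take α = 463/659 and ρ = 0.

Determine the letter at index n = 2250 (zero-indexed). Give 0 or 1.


1

(n+1)α + ρ = (2251·463) / 659 = 1042213/659
nα + ρ     = (2250·463) / 659 = 1041750/659
⌊1042213/659⌋ = 1581,  ⌊1041750/659⌋ = 1580
s_{2250} = 1581 − 1580 = 1


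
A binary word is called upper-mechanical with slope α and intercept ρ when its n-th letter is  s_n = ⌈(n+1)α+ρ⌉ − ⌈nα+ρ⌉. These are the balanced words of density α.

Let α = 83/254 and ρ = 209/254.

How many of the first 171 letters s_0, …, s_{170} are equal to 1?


#1s = Σ_{n=0}^{170} s_n = Σ_{n=0}^{170} (⌈(n+1)α+ρ⌉ − ⌈nα+ρ⌉)
the sum telescopes: every ⌈nα+ρ⌉ with 0 < n < 171 appears once with + and once with −, leaving ⌈171α+ρ⌉ − ⌈0·α+ρ⌉
171α + ρ = (171·83 + 209) / 254 = 14402/254
ρ = 209/254
⌈14402/254⌉ = 57,  ⌈209/254⌉ = 1
#1s = 57 − 1 = 56

56


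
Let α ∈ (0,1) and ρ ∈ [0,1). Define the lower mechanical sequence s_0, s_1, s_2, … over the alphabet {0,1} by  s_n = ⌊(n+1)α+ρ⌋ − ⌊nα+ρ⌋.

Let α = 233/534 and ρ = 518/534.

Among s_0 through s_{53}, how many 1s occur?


#1s = Σ_{n=0}^{53} s_n = Σ_{n=0}^{53} (⌊(n+1)α+ρ⌋ − ⌊nα+ρ⌋)
the sum telescopes: every ⌊nα+ρ⌋ with 0 < n < 54 appears once with + and once with −, leaving ⌊54α+ρ⌋ − ⌊0·α+ρ⌋
54α + ρ = (54·233 + 518) / 534 = 13100/534
ρ = 518/534
⌊13100/534⌋ = 24,  ⌊518/534⌋ = 0
#1s = 24 − 0 = 24

24


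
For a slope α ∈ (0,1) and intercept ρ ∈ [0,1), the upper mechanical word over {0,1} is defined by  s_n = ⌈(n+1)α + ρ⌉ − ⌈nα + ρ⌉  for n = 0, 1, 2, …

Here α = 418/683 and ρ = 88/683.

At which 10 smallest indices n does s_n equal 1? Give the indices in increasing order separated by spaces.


n=0: ⌈506/683⌉−⌈88/683⌉ = 1−1 = 0
n=1: ⌈924/683⌉−⌈506/683⌉ = 2−1 = 1  ← one
n=2: ⌈1342/683⌉−⌈924/683⌉ = 2−2 = 0
n=3: ⌈1760/683⌉−⌈1342/683⌉ = 3−2 = 1  ← one
n=4: ⌈2178/683⌉−⌈1760/683⌉ = 4−3 = 1  ← one
n=5: ⌈2596/683⌉−⌈2178/683⌉ = 4−4 = 0
n=6: ⌈3014/683⌉−⌈2596/683⌉ = 5−4 = 1  ← one
n=7: ⌈3432/683⌉−⌈3014/683⌉ = 6−5 = 1  ← one
n=8: ⌈3850/683⌉−⌈3432/683⌉ = 6−6 = 0
n=9: ⌈4268/683⌉−⌈3850/683⌉ = 7−6 = 1  ← one
n=10: ⌈4686/683⌉−⌈4268/683⌉ = 7−7 = 0
n=11: ⌈5104/683⌉−⌈4686/683⌉ = 8−7 = 1  ← one
n=12: ⌈5522/683⌉−⌈5104/683⌉ = 9−8 = 1  ← one
n=13: ⌈5940/683⌉−⌈5522/683⌉ = 9−9 = 0
n=14: ⌈6358/683⌉−⌈5940/683⌉ = 10−9 = 1  ← one
n=15: ⌈6776/683⌉−⌈6358/683⌉ = 10−10 = 0
n=16: ⌈7194/683⌉−⌈6776/683⌉ = 11−10 = 1  ← one
positions of the first 10 ones: 1 3 4 6 7 9 11 12 14 16

1 3 4 6 7 9 11 12 14 16


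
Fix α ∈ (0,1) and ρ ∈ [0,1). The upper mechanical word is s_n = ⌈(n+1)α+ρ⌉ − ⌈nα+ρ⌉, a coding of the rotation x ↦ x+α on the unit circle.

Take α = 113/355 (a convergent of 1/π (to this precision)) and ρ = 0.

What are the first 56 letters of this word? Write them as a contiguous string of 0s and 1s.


n=0: ⌈(1·113)/355⌉ − ⌈(0·113)/355⌉ = ⌈113/355⌉ − ⌈0/355⌉ = 1 − 0 = 1
n=1: ⌈(2·113)/355⌉ − ⌈(1·113)/355⌉ = ⌈226/355⌉ − ⌈113/355⌉ = 1 − 1 = 0
n=2: ⌈(3·113)/355⌉ − ⌈(2·113)/355⌉ = ⌈339/355⌉ − ⌈226/355⌉ = 1 − 1 = 0
n=3: ⌈(4·113)/355⌉ − ⌈(3·113)/355⌉ = ⌈452/355⌉ − ⌈339/355⌉ = 2 − 1 = 1
n=4: ⌈(5·113)/355⌉ − ⌈(4·113)/355⌉ = ⌈565/355⌉ − ⌈452/355⌉ = 2 − 2 = 0
n=5: ⌈(6·113)/355⌉ − ⌈(5·113)/355⌉ = ⌈678/355⌉ − ⌈565/355⌉ = 2 − 2 = 0
n=6: ⌈(7·113)/355⌉ − ⌈(6·113)/355⌉ = ⌈791/355⌉ − ⌈678/355⌉ = 3 − 2 = 1
n=7: ⌈(8·113)/355⌉ − ⌈(7·113)/355⌉ = ⌈904/355⌉ − ⌈791/355⌉ = 3 − 3 = 0
n=8: ⌈(9·113)/355⌉ − ⌈(8·113)/355⌉ = ⌈1017/355⌉ − ⌈904/355⌉ = 3 − 3 = 0
n=9: ⌈(10·113)/355⌉ − ⌈(9·113)/355⌉ = ⌈1130/355⌉ − ⌈1017/355⌉ = 4 − 3 = 1
n=10: ⌈(11·113)/355⌉ − ⌈(10·113)/355⌉ = ⌈1243/355⌉ − ⌈1130/355⌉ = 4 − 4 = 0
n=11: ⌈(12·113)/355⌉ − ⌈(11·113)/355⌉ = ⌈1356/355⌉ − ⌈1243/355⌉ = 4 − 4 = 0
n=12: ⌈(13·113)/355⌉ − ⌈(12·113)/355⌉ = ⌈1469/355⌉ − ⌈1356/355⌉ = 5 − 4 = 1
n=13: ⌈(14·113)/355⌉ − ⌈(13·113)/355⌉ = ⌈1582/355⌉ − ⌈1469/355⌉ = 5 − 5 = 0
n=14: ⌈(15·113)/355⌉ − ⌈(14·113)/355⌉ = ⌈1695/355⌉ − ⌈1582/355⌉ = 5 − 5 = 0
n=15: ⌈(16·113)/355⌉ − ⌈(15·113)/355⌉ = ⌈1808/355⌉ − ⌈1695/355⌉ = 6 − 5 = 1
n=16: ⌈(17·113)/355⌉ − ⌈(16·113)/355⌉ = ⌈1921/355⌉ − ⌈1808/355⌉ = 6 − 6 = 0
n=17: ⌈(18·113)/355⌉ − ⌈(17·113)/355⌉ = ⌈2034/355⌉ − ⌈1921/355⌉ = 6 − 6 = 0
n=18: ⌈(19·113)/355⌉ − ⌈(18·113)/355⌉ = ⌈2147/355⌉ − ⌈2034/355⌉ = 7 − 6 = 1
n=19: ⌈(20·113)/355⌉ − ⌈(19·113)/355⌉ = ⌈2260/355⌉ − ⌈2147/355⌉ = 7 − 7 = 0
n=20: ⌈(21·113)/355⌉ − ⌈(20·113)/355⌉ = ⌈2373/355⌉ − ⌈2260/355⌉ = 7 − 7 = 0
n=21: ⌈(22·113)/355⌉ − ⌈(21·113)/355⌉ = ⌈2486/355⌉ − ⌈2373/355⌉ = 8 − 7 = 1
n=22: ⌈(23·113)/355⌉ − ⌈(22·113)/355⌉ = ⌈2599/355⌉ − ⌈2486/355⌉ = 8 − 8 = 0
n=23: ⌈(24·113)/355⌉ − ⌈(23·113)/355⌉ = ⌈2712/355⌉ − ⌈2599/355⌉ = 8 − 8 = 0
n=24: ⌈(25·113)/355⌉ − ⌈(24·113)/355⌉ = ⌈2825/355⌉ − ⌈2712/355⌉ = 8 − 8 = 0
n=25: ⌈(26·113)/355⌉ − ⌈(25·113)/355⌉ = ⌈2938/355⌉ − ⌈2825/355⌉ = 9 − 8 = 1
n=26: ⌈(27·113)/355⌉ − ⌈(26·113)/355⌉ = ⌈3051/355⌉ − ⌈2938/355⌉ = 9 − 9 = 0
n=27: ⌈(28·113)/355⌉ − ⌈(27·113)/355⌉ = ⌈3164/355⌉ − ⌈3051/355⌉ = 9 − 9 = 0
n=28: ⌈(29·113)/355⌉ − ⌈(28·113)/355⌉ = ⌈3277/355⌉ − ⌈3164/355⌉ = 10 − 9 = 1
n=29: ⌈(30·113)/355⌉ − ⌈(29·113)/355⌉ = ⌈3390/355⌉ − ⌈3277/355⌉ = 10 − 10 = 0
n=30: ⌈(31·113)/355⌉ − ⌈(30·113)/355⌉ = ⌈3503/355⌉ − ⌈3390/355⌉ = 10 − 10 = 0
n=31: ⌈(32·113)/355⌉ − ⌈(31·113)/355⌉ = ⌈3616/355⌉ − ⌈3503/355⌉ = 11 − 10 = 1
n=32: ⌈(33·113)/355⌉ − ⌈(32·113)/355⌉ = ⌈3729/355⌉ − ⌈3616/355⌉ = 11 − 11 = 0
n=33: ⌈(34·113)/355⌉ − ⌈(33·113)/355⌉ = ⌈3842/355⌉ − ⌈3729/355⌉ = 11 − 11 = 0
n=34: ⌈(35·113)/355⌉ − ⌈(34·113)/355⌉ = ⌈3955/355⌉ − ⌈3842/355⌉ = 12 − 11 = 1
n=35: ⌈(36·113)/355⌉ − ⌈(35·113)/355⌉ = ⌈4068/355⌉ − ⌈3955/355⌉ = 12 − 12 = 0
n=36: ⌈(37·113)/355⌉ − ⌈(36·113)/355⌉ = ⌈4181/355⌉ − ⌈4068/355⌉ = 12 − 12 = 0
n=37: ⌈(38·113)/355⌉ − ⌈(37·113)/355⌉ = ⌈4294/355⌉ − ⌈4181/355⌉ = 13 − 12 = 1
n=38: ⌈(39·113)/355⌉ − ⌈(38·113)/355⌉ = ⌈4407/355⌉ − ⌈4294/355⌉ = 13 − 13 = 0
n=39: ⌈(40·113)/355⌉ − ⌈(39·113)/355⌉ = ⌈4520/355⌉ − ⌈4407/355⌉ = 13 − 13 = 0
n=40: ⌈(41·113)/355⌉ − ⌈(40·113)/355⌉ = ⌈4633/355⌉ − ⌈4520/355⌉ = 14 − 13 = 1
n=41: ⌈(42·113)/355⌉ − ⌈(41·113)/355⌉ = ⌈4746/355⌉ − ⌈4633/355⌉ = 14 − 14 = 0
n=42: ⌈(43·113)/355⌉ − ⌈(42·113)/355⌉ = ⌈4859/355⌉ − ⌈4746/355⌉ = 14 − 14 = 0
n=43: ⌈(44·113)/355⌉ − ⌈(43·113)/355⌉ = ⌈4972/355⌉ − ⌈4859/355⌉ = 15 − 14 = 1
n=44: ⌈(45·113)/355⌉ − ⌈(44·113)/355⌉ = ⌈5085/355⌉ − ⌈4972/355⌉ = 15 − 15 = 0
n=45: ⌈(46·113)/355⌉ − ⌈(45·113)/355⌉ = ⌈5198/355⌉ − ⌈5085/355⌉ = 15 − 15 = 0
n=46: ⌈(47·113)/355⌉ − ⌈(46·113)/355⌉ = ⌈5311/355⌉ − ⌈5198/355⌉ = 15 − 15 = 0
n=47: ⌈(48·113)/355⌉ − ⌈(47·113)/355⌉ = ⌈5424/355⌉ − ⌈5311/355⌉ = 16 − 15 = 1
n=48: ⌈(49·113)/355⌉ − ⌈(48·113)/355⌉ = ⌈5537/355⌉ − ⌈5424/355⌉ = 16 − 16 = 0
n=49: ⌈(50·113)/355⌉ − ⌈(49·113)/355⌉ = ⌈5650/355⌉ − ⌈5537/355⌉ = 16 − 16 = 0
n=50: ⌈(51·113)/355⌉ − ⌈(50·113)/355⌉ = ⌈5763/355⌉ − ⌈5650/355⌉ = 17 − 16 = 1
n=51: ⌈(52·113)/355⌉ − ⌈(51·113)/355⌉ = ⌈5876/355⌉ − ⌈5763/355⌉ = 17 − 17 = 0
n=52: ⌈(53·113)/355⌉ − ⌈(52·113)/355⌉ = ⌈5989/355⌉ − ⌈5876/355⌉ = 17 − 17 = 0
n=53: ⌈(54·113)/355⌉ − ⌈(53·113)/355⌉ = ⌈6102/355⌉ − ⌈5989/355⌉ = 18 − 17 = 1
n=54: ⌈(55·113)/355⌉ − ⌈(54·113)/355⌉ = ⌈6215/355⌉ − ⌈6102/355⌉ = 18 − 18 = 0
n=55: ⌈(56·113)/355⌉ − ⌈(55·113)/355⌉ = ⌈6328/355⌉ − ⌈6215/355⌉ = 18 − 18 = 0

10010010010010010010010001001001001001001001000100100100


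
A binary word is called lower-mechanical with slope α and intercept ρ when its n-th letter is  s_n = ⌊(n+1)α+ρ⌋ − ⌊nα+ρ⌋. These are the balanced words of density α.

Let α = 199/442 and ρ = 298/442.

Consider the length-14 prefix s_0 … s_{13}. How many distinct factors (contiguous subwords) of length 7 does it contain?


7

t_n = ⌊(n·199+298)/442⌋ for n = 0 … 14:
  n=0…9: ⌊298/442⌋=0 ⌊497/442⌋=1 ⌊696/442⌋=1 ⌊895/442⌋=2 ⌊1094/442⌋=2 ⌊1293/442⌋=2 ⌊1492/442⌋=3 ⌊1691/442⌋=3 ⌊1890/442⌋=4 ⌊2089/442⌋=4
  n=10…14: ⌊2288/442⌋=5 ⌊2487/442⌋=5 ⌊2686/442⌋=6 ⌊2885/442⌋=6 ⌊3084/442⌋=6
s_n = t_(n+1) − t_n for n = 0 … 13 gives
prefix = 10100101010100
slide a length-7 window over [0..6] … [7..13] (8 windows); first occurrence of each distinct factor:
  [  0..  6] 1010010
  [  1..  7] 0100101
  [  2..  8] 1001010
  [  3..  9] 0010101
  [  4.. 10] 0101010
  [  5.. 11] 1010101
  [  7.. 13] 1010100
  (the other 1 window repeats one of these)
distinct factors: {0010101, 0100101, 0101010, 1001010, 1010010, 1010100, 1010101}
count = 7  (Sturmian bound for length 7 is 8)


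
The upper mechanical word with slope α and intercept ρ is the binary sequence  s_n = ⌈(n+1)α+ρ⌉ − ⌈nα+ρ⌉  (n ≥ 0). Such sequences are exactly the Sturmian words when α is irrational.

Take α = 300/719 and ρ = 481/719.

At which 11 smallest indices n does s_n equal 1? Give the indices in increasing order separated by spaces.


0 3 5 7 10 12 15 17 19 22 24

n=0: ⌈781/719⌉−⌈481/719⌉ = 2−1 = 1  ← one
n=1: ⌈1081/719⌉−⌈781/719⌉ = 2−2 = 0
n=2: ⌈1381/719⌉−⌈1081/719⌉ = 2−2 = 0
n=3: ⌈1681/719⌉−⌈1381/719⌉ = 3−2 = 1  ← one
n=4: ⌈1981/719⌉−⌈1681/719⌉ = 3−3 = 0
n=5: ⌈2281/719⌉−⌈1981/719⌉ = 4−3 = 1  ← one
n=6: ⌈2581/719⌉−⌈2281/719⌉ = 4−4 = 0
n=7: ⌈2881/719⌉−⌈2581/719⌉ = 5−4 = 1  ← one
n=8: ⌈3181/719⌉−⌈2881/719⌉ = 5−5 = 0
n=9: ⌈3481/719⌉−⌈3181/719⌉ = 5−5 = 0
n=10: ⌈3781/719⌉−⌈3481/719⌉ = 6−5 = 1  ← one
n=11: ⌈4081/719⌉−⌈3781/719⌉ = 6−6 = 0
n=12: ⌈4381/719⌉−⌈4081/719⌉ = 7−6 = 1  ← one
n=13: ⌈4681/719⌉−⌈4381/719⌉ = 7−7 = 0
n=14: ⌈4981/719⌉−⌈4681/719⌉ = 7−7 = 0
n=15: ⌈5281/719⌉−⌈4981/719⌉ = 8−7 = 1  ← one
n=16: ⌈5581/719⌉−⌈5281/719⌉ = 8−8 = 0
n=17: ⌈5881/719⌉−⌈5581/719⌉ = 9−8 = 1  ← one
n=18: ⌈6181/719⌉−⌈5881/719⌉ = 9−9 = 0
n=19: ⌈6481/719⌉−⌈6181/719⌉ = 10−9 = 1  ← one
n=20: ⌈6781/719⌉−⌈6481/719⌉ = 10−10 = 0
n=21: ⌈7081/719⌉−⌈6781/719⌉ = 10−10 = 0
n=22: ⌈7381/719⌉−⌈7081/719⌉ = 11−10 = 1  ← one
n=23: ⌈7681/719⌉−⌈7381/719⌉ = 11−11 = 0
n=24: ⌈7981/719⌉−⌈7681/719⌉ = 12−11 = 1  ← one
positions of the first 11 ones: 0 3 5 7 10 12 15 17 19 22 24


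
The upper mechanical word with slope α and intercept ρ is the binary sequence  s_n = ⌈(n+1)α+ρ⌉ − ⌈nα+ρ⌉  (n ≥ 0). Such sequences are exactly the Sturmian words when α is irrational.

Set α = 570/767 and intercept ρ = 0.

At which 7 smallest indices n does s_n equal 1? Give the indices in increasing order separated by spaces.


n=0: ⌈570/767⌉−⌈0/767⌉ = 1−0 = 1  ← one
n=1: ⌈1140/767⌉−⌈570/767⌉ = 2−1 = 1  ← one
n=2: ⌈1710/767⌉−⌈1140/767⌉ = 3−2 = 1  ← one
n=3: ⌈2280/767⌉−⌈1710/767⌉ = 3−3 = 0
n=4: ⌈2850/767⌉−⌈2280/767⌉ = 4−3 = 1  ← one
n=5: ⌈3420/767⌉−⌈2850/767⌉ = 5−4 = 1  ← one
n=6: ⌈3990/767⌉−⌈3420/767⌉ = 6−5 = 1  ← one
n=7: ⌈4560/767⌉−⌈3990/767⌉ = 6−6 = 0
n=8: ⌈5130/767⌉−⌈4560/767⌉ = 7−6 = 1  ← one
positions of the first 7 ones: 0 1 2 4 5 6 8

0 1 2 4 5 6 8


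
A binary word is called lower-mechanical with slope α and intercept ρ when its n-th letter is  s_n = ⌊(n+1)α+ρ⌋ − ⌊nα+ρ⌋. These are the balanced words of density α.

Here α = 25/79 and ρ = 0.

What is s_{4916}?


(n+1)α + ρ = (4917·25) / 79 = 122925/79
nα + ρ     = (4916·25) / 79 = 122900/79
⌊122925/79⌋ = 1556,  ⌊122900/79⌋ = 1555
s_{4916} = 1556 − 1555 = 1

1


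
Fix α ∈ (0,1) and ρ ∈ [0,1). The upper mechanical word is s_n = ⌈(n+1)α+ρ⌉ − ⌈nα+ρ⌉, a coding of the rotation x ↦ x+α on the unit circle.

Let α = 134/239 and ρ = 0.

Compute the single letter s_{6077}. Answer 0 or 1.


0

(n+1)α + ρ = (6078·134) / 239 = 814452/239
nα + ρ     = (6077·134) / 239 = 814318/239
⌈814452/239⌉ = 3408,  ⌈814318/239⌉ = 3408
s_{6077} = 3408 − 3408 = 0


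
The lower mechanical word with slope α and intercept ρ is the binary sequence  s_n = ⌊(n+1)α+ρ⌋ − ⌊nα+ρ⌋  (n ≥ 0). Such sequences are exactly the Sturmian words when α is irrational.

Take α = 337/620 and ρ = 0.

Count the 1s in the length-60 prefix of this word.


32

#1s = Σ_{n=0}^{59} s_n = Σ_{n=0}^{59} (⌊(n+1)α+ρ⌋ − ⌊nα+ρ⌋)
the sum telescopes: every ⌊nα+ρ⌋ with 0 < n < 60 appears once with + and once with −, leaving ⌊60α+ρ⌋ − ⌊0·α+ρ⌋
60α + ρ = (60·337) / 620 = 20220/620
ρ = 0/620
⌊20220/620⌋ = 32,  ⌊0/620⌋ = 0
#1s = 32 − 0 = 32


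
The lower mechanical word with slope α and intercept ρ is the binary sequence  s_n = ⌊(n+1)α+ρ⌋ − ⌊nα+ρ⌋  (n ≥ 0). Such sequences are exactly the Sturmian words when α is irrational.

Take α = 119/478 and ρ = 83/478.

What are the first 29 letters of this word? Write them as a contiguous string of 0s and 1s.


n=0: ⌊(1·119+83)/478⌋ − ⌊(0·119+83)/478⌋ = ⌊202/478⌋ − ⌊83/478⌋ = 0 − 0 = 0
n=1: ⌊(2·119+83)/478⌋ − ⌊(1·119+83)/478⌋ = ⌊321/478⌋ − ⌊202/478⌋ = 0 − 0 = 0
n=2: ⌊(3·119+83)/478⌋ − ⌊(2·119+83)/478⌋ = ⌊440/478⌋ − ⌊321/478⌋ = 0 − 0 = 0
n=3: ⌊(4·119+83)/478⌋ − ⌊(3·119+83)/478⌋ = ⌊559/478⌋ − ⌊440/478⌋ = 1 − 0 = 1
n=4: ⌊(5·119+83)/478⌋ − ⌊(4·119+83)/478⌋ = ⌊678/478⌋ − ⌊559/478⌋ = 1 − 1 = 0
n=5: ⌊(6·119+83)/478⌋ − ⌊(5·119+83)/478⌋ = ⌊797/478⌋ − ⌊678/478⌋ = 1 − 1 = 0
n=6: ⌊(7·119+83)/478⌋ − ⌊(6·119+83)/478⌋ = ⌊916/478⌋ − ⌊797/478⌋ = 1 − 1 = 0
n=7: ⌊(8·119+83)/478⌋ − ⌊(7·119+83)/478⌋ = ⌊1035/478⌋ − ⌊916/478⌋ = 2 − 1 = 1
n=8: ⌊(9·119+83)/478⌋ − ⌊(8·119+83)/478⌋ = ⌊1154/478⌋ − ⌊1035/478⌋ = 2 − 2 = 0
n=9: ⌊(10·119+83)/478⌋ − ⌊(9·119+83)/478⌋ = ⌊1273/478⌋ − ⌊1154/478⌋ = 2 − 2 = 0
n=10: ⌊(11·119+83)/478⌋ − ⌊(10·119+83)/478⌋ = ⌊1392/478⌋ − ⌊1273/478⌋ = 2 − 2 = 0
n=11: ⌊(12·119+83)/478⌋ − ⌊(11·119+83)/478⌋ = ⌊1511/478⌋ − ⌊1392/478⌋ = 3 − 2 = 1
n=12: ⌊(13·119+83)/478⌋ − ⌊(12·119+83)/478⌋ = ⌊1630/478⌋ − ⌊1511/478⌋ = 3 − 3 = 0
n=13: ⌊(14·119+83)/478⌋ − ⌊(13·119+83)/478⌋ = ⌊1749/478⌋ − ⌊1630/478⌋ = 3 − 3 = 0
n=14: ⌊(15·119+83)/478⌋ − ⌊(14·119+83)/478⌋ = ⌊1868/478⌋ − ⌊1749/478⌋ = 3 − 3 = 0
n=15: ⌊(16·119+83)/478⌋ − ⌊(15·119+83)/478⌋ = ⌊1987/478⌋ − ⌊1868/478⌋ = 4 − 3 = 1
n=16: ⌊(17·119+83)/478⌋ − ⌊(16·119+83)/478⌋ = ⌊2106/478⌋ − ⌊1987/478⌋ = 4 − 4 = 0
n=17: ⌊(18·119+83)/478⌋ − ⌊(17·119+83)/478⌋ = ⌊2225/478⌋ − ⌊2106/478⌋ = 4 − 4 = 0
n=18: ⌊(19·119+83)/478⌋ − ⌊(18·119+83)/478⌋ = ⌊2344/478⌋ − ⌊2225/478⌋ = 4 − 4 = 0
n=19: ⌊(20·119+83)/478⌋ − ⌊(19·119+83)/478⌋ = ⌊2463/478⌋ − ⌊2344/478⌋ = 5 − 4 = 1
n=20: ⌊(21·119+83)/478⌋ − ⌊(20·119+83)/478⌋ = ⌊2582/478⌋ − ⌊2463/478⌋ = 5 − 5 = 0
n=21: ⌊(22·119+83)/478⌋ − ⌊(21·119+83)/478⌋ = ⌊2701/478⌋ − ⌊2582/478⌋ = 5 − 5 = 0
n=22: ⌊(23·119+83)/478⌋ − ⌊(22·119+83)/478⌋ = ⌊2820/478⌋ − ⌊2701/478⌋ = 5 − 5 = 0
n=23: ⌊(24·119+83)/478⌋ − ⌊(23·119+83)/478⌋ = ⌊2939/478⌋ − ⌊2820/478⌋ = 6 − 5 = 1
n=24: ⌊(25·119+83)/478⌋ − ⌊(24·119+83)/478⌋ = ⌊3058/478⌋ − ⌊2939/478⌋ = 6 − 6 = 0
n=25: ⌊(26·119+83)/478⌋ − ⌊(25·119+83)/478⌋ = ⌊3177/478⌋ − ⌊3058/478⌋ = 6 − 6 = 0
n=26: ⌊(27·119+83)/478⌋ − ⌊(26·119+83)/478⌋ = ⌊3296/478⌋ − ⌊3177/478⌋ = 6 − 6 = 0
n=27: ⌊(28·119+83)/478⌋ − ⌊(27·119+83)/478⌋ = ⌊3415/478⌋ − ⌊3296/478⌋ = 7 − 6 = 1
n=28: ⌊(29·119+83)/478⌋ − ⌊(28·119+83)/478⌋ = ⌊3534/478⌋ − ⌊3415/478⌋ = 7 − 7 = 0

00010001000100010001000100010


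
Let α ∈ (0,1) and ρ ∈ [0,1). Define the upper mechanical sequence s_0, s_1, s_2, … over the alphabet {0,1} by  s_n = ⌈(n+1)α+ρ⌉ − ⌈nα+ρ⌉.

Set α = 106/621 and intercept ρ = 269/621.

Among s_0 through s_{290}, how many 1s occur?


#1s = Σ_{n=0}^{290} s_n = Σ_{n=0}^{290} (⌈(n+1)α+ρ⌉ − ⌈nα+ρ⌉)
the sum telescopes: every ⌈nα+ρ⌉ with 0 < n < 291 appears once with + and once with −, leaving ⌈291α+ρ⌉ − ⌈0·α+ρ⌉
291α + ρ = (291·106 + 269) / 621 = 31115/621
ρ = 269/621
⌈31115/621⌉ = 51,  ⌈269/621⌉ = 1
#1s = 51 − 1 = 50

50


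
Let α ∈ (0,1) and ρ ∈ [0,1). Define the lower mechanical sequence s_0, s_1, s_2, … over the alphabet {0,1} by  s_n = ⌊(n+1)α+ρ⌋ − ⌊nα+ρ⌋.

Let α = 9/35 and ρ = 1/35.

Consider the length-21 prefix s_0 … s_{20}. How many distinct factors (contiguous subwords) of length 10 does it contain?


t_n = ⌊(n·9+1)/35⌋ for n = 0 … 21:
  n=0…9: ⌊1/35⌋=0 ⌊10/35⌋=0 ⌊19/35⌋=0 ⌊28/35⌋=0 ⌊37/35⌋=1 ⌊46/35⌋=1 ⌊55/35⌋=1 ⌊64/35⌋=1 ⌊73/35⌋=2 ⌊82/35⌋=2
  n=10…19: ⌊91/35⌋=2 ⌊100/35⌋=2 ⌊109/35⌋=3 ⌊118/35⌋=3 ⌊127/35⌋=3 ⌊136/35⌋=3 ⌊145/35⌋=4 ⌊154/35⌋=4 ⌊163/35⌋=4 ⌊172/35⌋=4
  n=20…21: ⌊181/35⌋=5 ⌊190/35⌋=5
s_n = t_(n+1) − t_n for n = 0 … 20 gives
prefix = 000100010001000100010
slide a length-10 window over [0..9] … [11..20] (12 windows); first occurrence of each distinct factor:
  [  0..  9] 0001000100
  [  1.. 10] 0010001000
  [  2.. 11] 0100010001
  [  3.. 12] 1000100010
  (the other 8 windows repeat one of these)
distinct factors: {0001000100, 0010001000, 0100010001, 1000100010}
count = 4  (Sturmian bound for length 10 is 11)

4


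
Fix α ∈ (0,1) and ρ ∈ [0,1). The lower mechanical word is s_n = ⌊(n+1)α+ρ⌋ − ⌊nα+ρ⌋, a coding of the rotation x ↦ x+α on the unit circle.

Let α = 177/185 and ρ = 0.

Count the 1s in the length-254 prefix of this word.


#1s = Σ_{n=0}^{253} s_n = Σ_{n=0}^{253} (⌊(n+1)α+ρ⌋ − ⌊nα+ρ⌋)
the sum telescopes: every ⌊nα+ρ⌋ with 0 < n < 254 appears once with + and once with −, leaving ⌊254α+ρ⌋ − ⌊0·α+ρ⌋
254α + ρ = (254·177) / 185 = 44958/185
ρ = 0/185
⌊44958/185⌋ = 243,  ⌊0/185⌋ = 0
#1s = 243 − 0 = 243

243


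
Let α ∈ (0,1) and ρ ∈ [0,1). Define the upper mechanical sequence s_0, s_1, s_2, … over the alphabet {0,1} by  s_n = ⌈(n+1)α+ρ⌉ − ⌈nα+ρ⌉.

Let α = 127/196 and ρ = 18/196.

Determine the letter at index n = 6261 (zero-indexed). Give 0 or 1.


1

(n+1)α + ρ = (6262·127 + 18) / 196 = 795292/196
nα + ρ     = (6261·127 + 18) / 196 = 795165/196
⌈795292/196⌉ = 4058,  ⌈795165/196⌉ = 4057
s_{6261} = 4058 − 4057 = 1


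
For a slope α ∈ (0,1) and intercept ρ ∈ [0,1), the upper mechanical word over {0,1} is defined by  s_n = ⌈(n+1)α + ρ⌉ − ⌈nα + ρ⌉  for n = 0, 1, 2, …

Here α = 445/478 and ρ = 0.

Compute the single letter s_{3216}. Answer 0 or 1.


(n+1)α + ρ = (3217·445) / 478 = 1431565/478
nα + ρ     = (3216·445) / 478 = 1431120/478
⌈1431565/478⌉ = 2995,  ⌈1431120/478⌉ = 2994
s_{3216} = 2995 − 2994 = 1

1


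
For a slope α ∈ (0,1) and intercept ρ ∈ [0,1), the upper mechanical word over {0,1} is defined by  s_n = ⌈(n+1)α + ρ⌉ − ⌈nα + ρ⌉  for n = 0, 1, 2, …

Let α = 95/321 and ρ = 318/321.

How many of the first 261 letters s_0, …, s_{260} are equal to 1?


#1s = Σ_{n=0}^{260} s_n = Σ_{n=0}^{260} (⌈(n+1)α+ρ⌉ − ⌈nα+ρ⌉)
the sum telescopes: every ⌈nα+ρ⌉ with 0 < n < 261 appears once with + and once with −, leaving ⌈261α+ρ⌉ − ⌈0·α+ρ⌉
261α + ρ = (261·95 + 318) / 321 = 25113/321
ρ = 318/321
⌈25113/321⌉ = 79,  ⌈318/321⌉ = 1
#1s = 79 − 1 = 78

78


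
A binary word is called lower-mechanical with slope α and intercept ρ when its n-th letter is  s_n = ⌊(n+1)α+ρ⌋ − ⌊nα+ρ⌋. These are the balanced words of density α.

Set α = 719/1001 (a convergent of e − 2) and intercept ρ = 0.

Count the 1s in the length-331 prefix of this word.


237

#1s = Σ_{n=0}^{330} s_n = Σ_{n=0}^{330} (⌊(n+1)α+ρ⌋ − ⌊nα+ρ⌋)
the sum telescopes: every ⌊nα+ρ⌋ with 0 < n < 331 appears once with + and once with −, leaving ⌊331α+ρ⌋ − ⌊0·α+ρ⌋
331α + ρ = (331·719) / 1001 = 237989/1001
ρ = 0/1001
⌊237989/1001⌋ = 237,  ⌊0/1001⌋ = 0
#1s = 237 − 0 = 237


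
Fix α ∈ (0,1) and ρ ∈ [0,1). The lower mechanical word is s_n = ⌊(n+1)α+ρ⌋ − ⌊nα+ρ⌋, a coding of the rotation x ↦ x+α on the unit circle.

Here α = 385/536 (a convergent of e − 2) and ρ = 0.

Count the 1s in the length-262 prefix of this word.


188

#1s = Σ_{n=0}^{261} s_n = Σ_{n=0}^{261} (⌊(n+1)α+ρ⌋ − ⌊nα+ρ⌋)
the sum telescopes: every ⌊nα+ρ⌋ with 0 < n < 262 appears once with + and once with −, leaving ⌊262α+ρ⌋ − ⌊0·α+ρ⌋
262α + ρ = (262·385) / 536 = 100870/536
ρ = 0/536
⌊100870/536⌋ = 188,  ⌊0/536⌋ = 0
#1s = 188 − 0 = 188


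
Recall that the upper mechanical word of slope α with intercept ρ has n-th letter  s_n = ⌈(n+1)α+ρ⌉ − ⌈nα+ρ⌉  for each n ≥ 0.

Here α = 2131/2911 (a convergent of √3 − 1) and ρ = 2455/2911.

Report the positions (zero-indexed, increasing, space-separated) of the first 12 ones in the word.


n=0: ⌈4586/2911⌉−⌈2455/2911⌉ = 2−1 = 1  ← one
n=1: ⌈6717/2911⌉−⌈4586/2911⌉ = 3−2 = 1  ← one
n=2: ⌈8848/2911⌉−⌈6717/2911⌉ = 4−3 = 1  ← one
n=3: ⌈10979/2911⌉−⌈8848/2911⌉ = 4−4 = 0
n=4: ⌈13110/2911⌉−⌈10979/2911⌉ = 5−4 = 1  ← one
n=5: ⌈15241/2911⌉−⌈13110/2911⌉ = 6−5 = 1  ← one
n=6: ⌈17372/2911⌉−⌈15241/2911⌉ = 6−6 = 0
n=7: ⌈19503/2911⌉−⌈17372/2911⌉ = 7−6 = 1  ← one
n=8: ⌈21634/2911⌉−⌈19503/2911⌉ = 8−7 = 1  ← one
n=9: ⌈23765/2911⌉−⌈21634/2911⌉ = 9−8 = 1  ← one
n=10: ⌈25896/2911⌉−⌈23765/2911⌉ = 9−9 = 0
n=11: ⌈28027/2911⌉−⌈25896/2911⌉ = 10−9 = 1  ← one
n=12: ⌈30158/2911⌉−⌈28027/2911⌉ = 11−10 = 1  ← one
n=13: ⌈32289/2911⌉−⌈30158/2911⌉ = 12−11 = 1  ← one
n=14: ⌈34420/2911⌉−⌈32289/2911⌉ = 12−12 = 0
n=15: ⌈36551/2911⌉−⌈34420/2911⌉ = 13−12 = 1  ← one
positions of the first 12 ones: 0 1 2 4 5 7 8 9 11 12 13 15

0 1 2 4 5 7 8 9 11 12 13 15


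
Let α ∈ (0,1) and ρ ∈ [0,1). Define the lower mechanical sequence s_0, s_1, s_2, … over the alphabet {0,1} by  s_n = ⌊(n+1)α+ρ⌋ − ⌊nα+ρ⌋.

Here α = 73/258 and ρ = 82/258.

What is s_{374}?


(n+1)α + ρ = (375·73 + 82) / 258 = 27457/258
nα + ρ     = (374·73 + 82) / 258 = 27384/258
⌊27457/258⌋ = 106,  ⌊27384/258⌋ = 106
s_{374} = 106 − 106 = 0

0


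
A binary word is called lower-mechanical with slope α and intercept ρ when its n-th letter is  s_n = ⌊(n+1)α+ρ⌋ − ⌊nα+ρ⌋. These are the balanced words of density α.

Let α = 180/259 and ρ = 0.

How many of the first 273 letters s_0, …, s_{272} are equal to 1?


#1s = Σ_{n=0}^{272} s_n = Σ_{n=0}^{272} (⌊(n+1)α+ρ⌋ − ⌊nα+ρ⌋)
the sum telescopes: every ⌊nα+ρ⌋ with 0 < n < 273 appears once with + and once with −, leaving ⌊273α+ρ⌋ − ⌊0·α+ρ⌋
273α + ρ = (273·180) / 259 = 49140/259
ρ = 0/259
⌊49140/259⌋ = 189,  ⌊0/259⌋ = 0
#1s = 189 − 0 = 189

189


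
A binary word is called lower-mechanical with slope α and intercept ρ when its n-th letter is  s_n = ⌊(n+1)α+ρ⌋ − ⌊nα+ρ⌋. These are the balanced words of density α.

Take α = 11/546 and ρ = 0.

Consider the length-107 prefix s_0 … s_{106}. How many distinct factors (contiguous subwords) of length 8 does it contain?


9

t_n = ⌊(n·11)/546⌋ for n = 0 … 107:
  n=0…9: ⌊0/546⌋=0 ⌊11/546⌋=0 ⌊22/546⌋=0 ⌊33/546⌋=0 ⌊44/546⌋=0 ⌊55/546⌋=0 ⌊66/546⌋=0 ⌊77/546⌋=0 ⌊88/546⌋=0 ⌊99/546⌋=0
  n=10…19: ⌊110/546⌋=0 ⌊121/546⌋=0 ⌊132/546⌋=0 ⌊143/546⌋=0 ⌊154/546⌋=0 ⌊165/546⌋=0 ⌊176/546⌋=0 ⌊187/546⌋=0 ⌊198/546⌋=0 ⌊209/546⌋=0
  n=20…29: ⌊220/546⌋=0 ⌊231/546⌋=0 ⌊242/546⌋=0 ⌊253/546⌋=0 ⌊264/546⌋=0 ⌊275/546⌋=0 ⌊286/546⌋=0 ⌊297/546⌋=0 ⌊308/546⌋=0 ⌊319/546⌋=0
  n=30…39: ⌊330/546⌋=0 ⌊341/546⌋=0 ⌊352/546⌋=0 ⌊363/546⌋=0 ⌊374/546⌋=0 ⌊385/546⌋=0 ⌊396/546⌋=0 ⌊407/546⌋=0 ⌊418/546⌋=0 ⌊429/546⌋=0
  n=40…49: ⌊440/546⌋=0 ⌊451/546⌋=0 ⌊462/546⌋=0 ⌊473/546⌋=0 ⌊484/546⌋=0 ⌊495/546⌋=0 ⌊506/546⌋=0 ⌊517/546⌋=0 ⌊528/546⌋=0 ⌊539/546⌋=0
  n=50…59: ⌊550/546⌋=1 ⌊561/546⌋=1 ⌊572/546⌋=1 ⌊583/546⌋=1 ⌊594/546⌋=1 ⌊605/546⌋=1 ⌊616/546⌋=1 ⌊627/546⌋=1 ⌊638/546⌋=1 ⌊649/546⌋=1
  n=60…69: ⌊660/546⌋=1 ⌊671/546⌋=1 ⌊682/546⌋=1 ⌊693/546⌋=1 ⌊704/546⌋=1 ⌊715/546⌋=1 ⌊726/546⌋=1 ⌊737/546⌋=1 ⌊748/546⌋=1 ⌊759/546⌋=1
  n=70…79: ⌊770/546⌋=1 ⌊781/546⌋=1 ⌊792/546⌋=1 ⌊803/546⌋=1 ⌊814/546⌋=1 ⌊825/546⌋=1 ⌊836/546⌋=1 ⌊847/546⌋=1 ⌊858/546⌋=1 ⌊869/546⌋=1
  n=80…89: ⌊880/546⌋=1 ⌊891/546⌋=1 ⌊902/546⌋=1 ⌊913/546⌋=1 ⌊924/546⌋=1 ⌊935/546⌋=1 ⌊946/546⌋=1 ⌊957/546⌋=1 ⌊968/546⌋=1 ⌊979/546⌋=1
  n=90…99: ⌊990/546⌋=1 ⌊1001/546⌋=1 ⌊1012/546⌋=1 ⌊1023/546⌋=1 ⌊1034/546⌋=1 ⌊1045/546⌋=1 ⌊1056/546⌋=1 ⌊1067/546⌋=1 ⌊1078/546⌋=1 ⌊1089/546⌋=1
  n=100…107: ⌊1100/546⌋=2 ⌊1111/546⌋=2 ⌊1122/546⌋=2 ⌊1133/546⌋=2 ⌊1144/546⌋=2 ⌊1155/546⌋=2 ⌊1166/546⌋=2 ⌊1177/546⌋=2
s_n = t_(n+1) − t_n for n = 0 … 106 gives
prefix = 00000000000000000000000000000000000000000000000001000000000000000000000000000000000000000000000000010000000
slide a length-8 window over [0..7] … [99..106] (100 windows); first occurrence of each distinct factor:
  [  0..  7] 00000000
  [ 42.. 49] 00000001
  [ 43.. 50] 00000010
  [ 44.. 51] 00000100
  [ 45.. 52] 00001000
  [ 46.. 53] 00010000
  [ 47.. 54] 00100000
  [ 48.. 55] 01000000
  [ 49.. 56] 10000000
  (the other 91 windows repeat one of these)
distinct factors: {00000000, 00000001, 00000010, 00000100, 00001000, 00010000, 00100000, 01000000, 10000000}
count = 9  (Sturmian bound for length 8 is 9)
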